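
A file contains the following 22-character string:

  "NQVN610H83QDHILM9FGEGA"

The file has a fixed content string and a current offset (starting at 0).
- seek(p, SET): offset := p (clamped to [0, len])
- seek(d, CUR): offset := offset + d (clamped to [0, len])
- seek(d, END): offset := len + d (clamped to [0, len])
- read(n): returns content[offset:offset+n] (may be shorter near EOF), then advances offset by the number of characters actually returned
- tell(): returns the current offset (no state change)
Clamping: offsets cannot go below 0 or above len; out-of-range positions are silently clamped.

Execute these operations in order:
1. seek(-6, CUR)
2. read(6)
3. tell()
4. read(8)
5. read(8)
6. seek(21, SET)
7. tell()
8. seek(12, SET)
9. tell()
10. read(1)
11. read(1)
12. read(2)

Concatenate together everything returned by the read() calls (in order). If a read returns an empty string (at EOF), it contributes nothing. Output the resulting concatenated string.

Answer: NQVN610H83QDHILM9FGEGAHILM

Derivation:
After 1 (seek(-6, CUR)): offset=0
After 2 (read(6)): returned 'NQVN61', offset=6
After 3 (tell()): offset=6
After 4 (read(8)): returned '0H83QDHI', offset=14
After 5 (read(8)): returned 'LM9FGEGA', offset=22
After 6 (seek(21, SET)): offset=21
After 7 (tell()): offset=21
After 8 (seek(12, SET)): offset=12
After 9 (tell()): offset=12
After 10 (read(1)): returned 'H', offset=13
After 11 (read(1)): returned 'I', offset=14
After 12 (read(2)): returned 'LM', offset=16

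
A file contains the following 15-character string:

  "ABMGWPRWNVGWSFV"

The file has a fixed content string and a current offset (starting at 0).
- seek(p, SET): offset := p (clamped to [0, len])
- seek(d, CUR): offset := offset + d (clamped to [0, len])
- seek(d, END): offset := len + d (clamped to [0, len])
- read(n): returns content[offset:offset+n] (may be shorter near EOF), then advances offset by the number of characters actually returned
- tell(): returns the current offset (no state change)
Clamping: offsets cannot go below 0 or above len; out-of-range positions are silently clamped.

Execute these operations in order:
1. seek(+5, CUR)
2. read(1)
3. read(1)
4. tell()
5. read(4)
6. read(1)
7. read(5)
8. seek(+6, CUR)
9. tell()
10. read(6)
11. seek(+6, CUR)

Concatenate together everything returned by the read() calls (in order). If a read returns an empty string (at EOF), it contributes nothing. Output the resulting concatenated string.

Answer: PRWNVGWSFV

Derivation:
After 1 (seek(+5, CUR)): offset=5
After 2 (read(1)): returned 'P', offset=6
After 3 (read(1)): returned 'R', offset=7
After 4 (tell()): offset=7
After 5 (read(4)): returned 'WNVG', offset=11
After 6 (read(1)): returned 'W', offset=12
After 7 (read(5)): returned 'SFV', offset=15
After 8 (seek(+6, CUR)): offset=15
After 9 (tell()): offset=15
After 10 (read(6)): returned '', offset=15
After 11 (seek(+6, CUR)): offset=15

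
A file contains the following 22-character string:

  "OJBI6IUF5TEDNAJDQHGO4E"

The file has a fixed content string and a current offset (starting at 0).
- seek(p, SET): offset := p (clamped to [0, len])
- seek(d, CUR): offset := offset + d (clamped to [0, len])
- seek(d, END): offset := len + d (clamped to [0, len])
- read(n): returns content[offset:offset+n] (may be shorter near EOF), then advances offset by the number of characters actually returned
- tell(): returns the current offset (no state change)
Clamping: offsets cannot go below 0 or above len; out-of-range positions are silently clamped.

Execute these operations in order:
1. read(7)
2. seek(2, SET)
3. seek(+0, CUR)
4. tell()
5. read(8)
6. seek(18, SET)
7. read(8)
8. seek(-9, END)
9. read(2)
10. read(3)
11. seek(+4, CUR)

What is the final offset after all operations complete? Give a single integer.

After 1 (read(7)): returned 'OJBI6IU', offset=7
After 2 (seek(2, SET)): offset=2
After 3 (seek(+0, CUR)): offset=2
After 4 (tell()): offset=2
After 5 (read(8)): returned 'BI6IUF5T', offset=10
After 6 (seek(18, SET)): offset=18
After 7 (read(8)): returned 'GO4E', offset=22
After 8 (seek(-9, END)): offset=13
After 9 (read(2)): returned 'AJ', offset=15
After 10 (read(3)): returned 'DQH', offset=18
After 11 (seek(+4, CUR)): offset=22

Answer: 22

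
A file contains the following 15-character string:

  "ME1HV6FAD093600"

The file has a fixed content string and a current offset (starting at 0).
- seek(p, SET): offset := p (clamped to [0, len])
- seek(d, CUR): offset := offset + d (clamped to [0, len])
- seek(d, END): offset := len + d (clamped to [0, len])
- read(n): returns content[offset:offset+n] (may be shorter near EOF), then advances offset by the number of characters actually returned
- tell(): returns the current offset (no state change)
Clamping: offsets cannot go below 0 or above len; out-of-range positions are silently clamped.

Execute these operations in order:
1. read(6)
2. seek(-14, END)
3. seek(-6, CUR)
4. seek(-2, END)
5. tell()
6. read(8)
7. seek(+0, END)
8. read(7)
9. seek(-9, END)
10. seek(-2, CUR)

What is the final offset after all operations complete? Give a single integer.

Answer: 4

Derivation:
After 1 (read(6)): returned 'ME1HV6', offset=6
After 2 (seek(-14, END)): offset=1
After 3 (seek(-6, CUR)): offset=0
After 4 (seek(-2, END)): offset=13
After 5 (tell()): offset=13
After 6 (read(8)): returned '00', offset=15
After 7 (seek(+0, END)): offset=15
After 8 (read(7)): returned '', offset=15
After 9 (seek(-9, END)): offset=6
After 10 (seek(-2, CUR)): offset=4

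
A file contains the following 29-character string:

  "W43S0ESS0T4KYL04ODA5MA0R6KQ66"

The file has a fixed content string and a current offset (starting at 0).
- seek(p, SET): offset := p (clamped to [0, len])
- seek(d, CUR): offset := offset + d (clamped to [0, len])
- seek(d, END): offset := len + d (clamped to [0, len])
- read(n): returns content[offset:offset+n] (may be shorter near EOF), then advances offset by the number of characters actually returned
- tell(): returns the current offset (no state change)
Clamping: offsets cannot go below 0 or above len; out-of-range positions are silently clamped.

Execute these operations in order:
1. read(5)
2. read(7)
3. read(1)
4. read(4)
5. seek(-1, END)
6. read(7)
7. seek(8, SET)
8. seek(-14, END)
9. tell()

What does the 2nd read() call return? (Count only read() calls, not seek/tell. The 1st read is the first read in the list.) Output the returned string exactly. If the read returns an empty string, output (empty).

Answer: ESS0T4K

Derivation:
After 1 (read(5)): returned 'W43S0', offset=5
After 2 (read(7)): returned 'ESS0T4K', offset=12
After 3 (read(1)): returned 'Y', offset=13
After 4 (read(4)): returned 'L04O', offset=17
After 5 (seek(-1, END)): offset=28
After 6 (read(7)): returned '6', offset=29
After 7 (seek(8, SET)): offset=8
After 8 (seek(-14, END)): offset=15
After 9 (tell()): offset=15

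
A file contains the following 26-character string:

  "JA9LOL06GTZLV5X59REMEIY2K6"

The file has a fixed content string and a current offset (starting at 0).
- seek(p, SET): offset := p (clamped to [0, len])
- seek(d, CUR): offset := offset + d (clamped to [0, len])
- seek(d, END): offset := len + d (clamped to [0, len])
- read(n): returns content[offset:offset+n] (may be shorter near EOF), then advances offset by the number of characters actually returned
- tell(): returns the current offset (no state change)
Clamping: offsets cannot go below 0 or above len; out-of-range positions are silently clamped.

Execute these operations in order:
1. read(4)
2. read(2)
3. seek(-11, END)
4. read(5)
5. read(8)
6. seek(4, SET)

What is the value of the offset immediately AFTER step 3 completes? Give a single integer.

Answer: 15

Derivation:
After 1 (read(4)): returned 'JA9L', offset=4
After 2 (read(2)): returned 'OL', offset=6
After 3 (seek(-11, END)): offset=15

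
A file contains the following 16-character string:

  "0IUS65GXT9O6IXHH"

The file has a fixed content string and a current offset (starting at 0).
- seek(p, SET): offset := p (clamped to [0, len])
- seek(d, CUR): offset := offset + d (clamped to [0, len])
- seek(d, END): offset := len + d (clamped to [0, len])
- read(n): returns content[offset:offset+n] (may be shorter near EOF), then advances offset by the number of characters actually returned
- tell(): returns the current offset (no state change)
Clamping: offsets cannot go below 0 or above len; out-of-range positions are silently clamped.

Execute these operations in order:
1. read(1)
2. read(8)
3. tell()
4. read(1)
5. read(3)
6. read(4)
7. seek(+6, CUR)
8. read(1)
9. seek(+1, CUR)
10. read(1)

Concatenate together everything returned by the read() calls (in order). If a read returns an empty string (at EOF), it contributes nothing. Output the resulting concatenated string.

Answer: 0IUS65GXT9O6IXHH

Derivation:
After 1 (read(1)): returned '0', offset=1
After 2 (read(8)): returned 'IUS65GXT', offset=9
After 3 (tell()): offset=9
After 4 (read(1)): returned '9', offset=10
After 5 (read(3)): returned 'O6I', offset=13
After 6 (read(4)): returned 'XHH', offset=16
After 7 (seek(+6, CUR)): offset=16
After 8 (read(1)): returned '', offset=16
After 9 (seek(+1, CUR)): offset=16
After 10 (read(1)): returned '', offset=16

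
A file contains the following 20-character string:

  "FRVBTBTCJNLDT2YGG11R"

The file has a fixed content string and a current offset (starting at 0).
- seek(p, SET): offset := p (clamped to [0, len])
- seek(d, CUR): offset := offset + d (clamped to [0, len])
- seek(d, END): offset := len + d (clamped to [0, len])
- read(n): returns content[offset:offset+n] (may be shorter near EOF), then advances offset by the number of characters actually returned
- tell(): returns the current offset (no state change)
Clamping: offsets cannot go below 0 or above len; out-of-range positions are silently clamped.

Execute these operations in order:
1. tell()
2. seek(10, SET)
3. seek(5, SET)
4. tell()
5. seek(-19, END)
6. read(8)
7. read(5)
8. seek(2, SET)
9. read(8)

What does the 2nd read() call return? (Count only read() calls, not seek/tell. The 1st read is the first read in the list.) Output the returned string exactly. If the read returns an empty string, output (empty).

After 1 (tell()): offset=0
After 2 (seek(10, SET)): offset=10
After 3 (seek(5, SET)): offset=5
After 4 (tell()): offset=5
After 5 (seek(-19, END)): offset=1
After 6 (read(8)): returned 'RVBTBTCJ', offset=9
After 7 (read(5)): returned 'NLDT2', offset=14
After 8 (seek(2, SET)): offset=2
After 9 (read(8)): returned 'VBTBTCJN', offset=10

Answer: NLDT2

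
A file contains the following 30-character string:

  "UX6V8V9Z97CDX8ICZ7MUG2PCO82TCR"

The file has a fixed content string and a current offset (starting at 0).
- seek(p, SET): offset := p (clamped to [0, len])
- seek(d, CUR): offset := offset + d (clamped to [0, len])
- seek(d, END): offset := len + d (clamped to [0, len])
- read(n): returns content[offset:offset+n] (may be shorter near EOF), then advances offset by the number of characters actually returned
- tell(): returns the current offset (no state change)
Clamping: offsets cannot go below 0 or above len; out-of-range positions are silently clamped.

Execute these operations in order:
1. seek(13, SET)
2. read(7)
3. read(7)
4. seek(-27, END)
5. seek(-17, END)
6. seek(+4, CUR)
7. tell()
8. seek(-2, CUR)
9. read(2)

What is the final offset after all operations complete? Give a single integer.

After 1 (seek(13, SET)): offset=13
After 2 (read(7)): returned '8ICZ7MU', offset=20
After 3 (read(7)): returned 'G2PCO82', offset=27
After 4 (seek(-27, END)): offset=3
After 5 (seek(-17, END)): offset=13
After 6 (seek(+4, CUR)): offset=17
After 7 (tell()): offset=17
After 8 (seek(-2, CUR)): offset=15
After 9 (read(2)): returned 'CZ', offset=17

Answer: 17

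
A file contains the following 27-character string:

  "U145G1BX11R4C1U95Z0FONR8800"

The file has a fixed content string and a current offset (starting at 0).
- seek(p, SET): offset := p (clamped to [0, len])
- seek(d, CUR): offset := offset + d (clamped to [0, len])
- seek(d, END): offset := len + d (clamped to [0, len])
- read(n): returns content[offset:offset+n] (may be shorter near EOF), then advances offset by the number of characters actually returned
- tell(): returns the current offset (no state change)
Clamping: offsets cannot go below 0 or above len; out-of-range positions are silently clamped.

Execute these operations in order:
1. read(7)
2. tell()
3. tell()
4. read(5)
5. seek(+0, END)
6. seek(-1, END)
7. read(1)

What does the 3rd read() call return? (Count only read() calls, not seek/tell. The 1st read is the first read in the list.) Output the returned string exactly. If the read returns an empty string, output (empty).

Answer: 0

Derivation:
After 1 (read(7)): returned 'U145G1B', offset=7
After 2 (tell()): offset=7
After 3 (tell()): offset=7
After 4 (read(5)): returned 'X11R4', offset=12
After 5 (seek(+0, END)): offset=27
After 6 (seek(-1, END)): offset=26
After 7 (read(1)): returned '0', offset=27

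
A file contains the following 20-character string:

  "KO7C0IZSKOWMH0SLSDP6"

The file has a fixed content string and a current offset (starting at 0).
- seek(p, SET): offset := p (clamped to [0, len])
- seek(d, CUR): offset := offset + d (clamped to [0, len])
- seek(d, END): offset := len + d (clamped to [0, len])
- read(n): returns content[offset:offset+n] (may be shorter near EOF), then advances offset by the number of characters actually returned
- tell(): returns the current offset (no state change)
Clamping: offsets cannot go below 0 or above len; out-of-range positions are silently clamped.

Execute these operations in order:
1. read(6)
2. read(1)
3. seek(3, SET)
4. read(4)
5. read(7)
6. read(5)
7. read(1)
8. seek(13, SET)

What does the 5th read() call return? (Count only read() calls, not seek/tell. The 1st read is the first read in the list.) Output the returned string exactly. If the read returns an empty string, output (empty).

Answer: SLSDP

Derivation:
After 1 (read(6)): returned 'KO7C0I', offset=6
After 2 (read(1)): returned 'Z', offset=7
After 3 (seek(3, SET)): offset=3
After 4 (read(4)): returned 'C0IZ', offset=7
After 5 (read(7)): returned 'SKOWMH0', offset=14
After 6 (read(5)): returned 'SLSDP', offset=19
After 7 (read(1)): returned '6', offset=20
After 8 (seek(13, SET)): offset=13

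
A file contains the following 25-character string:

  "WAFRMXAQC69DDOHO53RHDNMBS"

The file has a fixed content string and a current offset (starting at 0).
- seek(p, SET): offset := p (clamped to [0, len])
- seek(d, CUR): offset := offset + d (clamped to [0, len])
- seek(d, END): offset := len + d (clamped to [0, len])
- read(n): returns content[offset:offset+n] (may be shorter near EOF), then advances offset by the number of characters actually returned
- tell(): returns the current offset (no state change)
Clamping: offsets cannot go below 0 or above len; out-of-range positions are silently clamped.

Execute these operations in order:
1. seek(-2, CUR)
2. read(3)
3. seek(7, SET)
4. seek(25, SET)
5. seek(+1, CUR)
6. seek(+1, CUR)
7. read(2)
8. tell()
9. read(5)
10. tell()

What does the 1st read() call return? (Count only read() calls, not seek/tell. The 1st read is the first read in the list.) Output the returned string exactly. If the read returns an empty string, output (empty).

Answer: WAF

Derivation:
After 1 (seek(-2, CUR)): offset=0
After 2 (read(3)): returned 'WAF', offset=3
After 3 (seek(7, SET)): offset=7
After 4 (seek(25, SET)): offset=25
After 5 (seek(+1, CUR)): offset=25
After 6 (seek(+1, CUR)): offset=25
After 7 (read(2)): returned '', offset=25
After 8 (tell()): offset=25
After 9 (read(5)): returned '', offset=25
After 10 (tell()): offset=25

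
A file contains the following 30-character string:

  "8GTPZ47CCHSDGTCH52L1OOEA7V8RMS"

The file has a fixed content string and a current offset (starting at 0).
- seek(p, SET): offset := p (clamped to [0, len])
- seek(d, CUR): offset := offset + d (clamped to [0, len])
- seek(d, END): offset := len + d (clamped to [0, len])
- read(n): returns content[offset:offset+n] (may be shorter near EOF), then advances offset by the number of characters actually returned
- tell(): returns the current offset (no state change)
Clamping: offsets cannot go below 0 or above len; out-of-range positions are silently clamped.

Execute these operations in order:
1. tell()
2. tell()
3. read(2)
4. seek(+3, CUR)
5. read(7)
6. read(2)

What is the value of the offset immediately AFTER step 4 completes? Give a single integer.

Answer: 5

Derivation:
After 1 (tell()): offset=0
After 2 (tell()): offset=0
After 3 (read(2)): returned '8G', offset=2
After 4 (seek(+3, CUR)): offset=5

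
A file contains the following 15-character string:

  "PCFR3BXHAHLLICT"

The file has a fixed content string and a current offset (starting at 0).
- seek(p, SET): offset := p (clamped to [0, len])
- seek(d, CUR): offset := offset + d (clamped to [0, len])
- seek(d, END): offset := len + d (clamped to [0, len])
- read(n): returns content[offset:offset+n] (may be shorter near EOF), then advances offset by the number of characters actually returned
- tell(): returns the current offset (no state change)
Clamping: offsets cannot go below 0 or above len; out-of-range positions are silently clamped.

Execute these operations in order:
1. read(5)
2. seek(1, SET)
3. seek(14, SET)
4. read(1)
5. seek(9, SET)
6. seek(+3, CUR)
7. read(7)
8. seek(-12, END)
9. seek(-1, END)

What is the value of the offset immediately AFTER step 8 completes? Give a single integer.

Answer: 3

Derivation:
After 1 (read(5)): returned 'PCFR3', offset=5
After 2 (seek(1, SET)): offset=1
After 3 (seek(14, SET)): offset=14
After 4 (read(1)): returned 'T', offset=15
After 5 (seek(9, SET)): offset=9
After 6 (seek(+3, CUR)): offset=12
After 7 (read(7)): returned 'ICT', offset=15
After 8 (seek(-12, END)): offset=3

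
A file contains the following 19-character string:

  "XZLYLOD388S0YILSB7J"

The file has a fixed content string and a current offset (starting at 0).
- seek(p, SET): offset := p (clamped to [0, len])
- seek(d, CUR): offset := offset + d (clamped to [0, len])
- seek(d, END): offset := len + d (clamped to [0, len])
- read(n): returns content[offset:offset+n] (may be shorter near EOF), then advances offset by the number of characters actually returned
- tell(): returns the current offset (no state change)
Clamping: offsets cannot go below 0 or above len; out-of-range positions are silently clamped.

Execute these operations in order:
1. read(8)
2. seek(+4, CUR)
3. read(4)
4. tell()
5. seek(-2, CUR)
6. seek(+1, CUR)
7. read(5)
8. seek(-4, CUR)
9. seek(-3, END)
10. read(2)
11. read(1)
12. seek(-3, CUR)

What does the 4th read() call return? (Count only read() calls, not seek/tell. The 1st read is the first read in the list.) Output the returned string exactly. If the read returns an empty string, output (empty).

After 1 (read(8)): returned 'XZLYLOD3', offset=8
After 2 (seek(+4, CUR)): offset=12
After 3 (read(4)): returned 'YILS', offset=16
After 4 (tell()): offset=16
After 5 (seek(-2, CUR)): offset=14
After 6 (seek(+1, CUR)): offset=15
After 7 (read(5)): returned 'SB7J', offset=19
After 8 (seek(-4, CUR)): offset=15
After 9 (seek(-3, END)): offset=16
After 10 (read(2)): returned 'B7', offset=18
After 11 (read(1)): returned 'J', offset=19
After 12 (seek(-3, CUR)): offset=16

Answer: B7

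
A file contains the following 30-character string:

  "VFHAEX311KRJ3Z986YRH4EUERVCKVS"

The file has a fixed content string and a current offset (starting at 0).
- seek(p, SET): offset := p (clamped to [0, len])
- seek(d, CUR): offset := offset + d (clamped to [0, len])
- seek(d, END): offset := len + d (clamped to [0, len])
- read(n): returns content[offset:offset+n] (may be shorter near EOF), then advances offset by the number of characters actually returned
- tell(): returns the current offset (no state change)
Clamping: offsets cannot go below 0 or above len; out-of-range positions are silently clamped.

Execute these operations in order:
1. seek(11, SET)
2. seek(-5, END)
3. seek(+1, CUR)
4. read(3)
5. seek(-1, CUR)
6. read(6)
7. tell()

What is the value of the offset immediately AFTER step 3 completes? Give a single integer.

After 1 (seek(11, SET)): offset=11
After 2 (seek(-5, END)): offset=25
After 3 (seek(+1, CUR)): offset=26

Answer: 26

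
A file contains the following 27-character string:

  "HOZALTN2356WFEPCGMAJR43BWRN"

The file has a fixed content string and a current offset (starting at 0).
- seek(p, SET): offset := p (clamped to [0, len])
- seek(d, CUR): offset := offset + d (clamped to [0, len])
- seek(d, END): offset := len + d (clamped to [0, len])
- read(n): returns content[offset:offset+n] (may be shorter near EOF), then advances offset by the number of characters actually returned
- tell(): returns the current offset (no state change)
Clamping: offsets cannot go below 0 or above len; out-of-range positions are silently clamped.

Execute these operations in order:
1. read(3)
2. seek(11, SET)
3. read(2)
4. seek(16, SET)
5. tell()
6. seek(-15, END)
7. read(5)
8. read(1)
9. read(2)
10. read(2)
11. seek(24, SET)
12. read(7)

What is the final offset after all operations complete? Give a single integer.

After 1 (read(3)): returned 'HOZ', offset=3
After 2 (seek(11, SET)): offset=11
After 3 (read(2)): returned 'WF', offset=13
After 4 (seek(16, SET)): offset=16
After 5 (tell()): offset=16
After 6 (seek(-15, END)): offset=12
After 7 (read(5)): returned 'FEPCG', offset=17
After 8 (read(1)): returned 'M', offset=18
After 9 (read(2)): returned 'AJ', offset=20
After 10 (read(2)): returned 'R4', offset=22
After 11 (seek(24, SET)): offset=24
After 12 (read(7)): returned 'WRN', offset=27

Answer: 27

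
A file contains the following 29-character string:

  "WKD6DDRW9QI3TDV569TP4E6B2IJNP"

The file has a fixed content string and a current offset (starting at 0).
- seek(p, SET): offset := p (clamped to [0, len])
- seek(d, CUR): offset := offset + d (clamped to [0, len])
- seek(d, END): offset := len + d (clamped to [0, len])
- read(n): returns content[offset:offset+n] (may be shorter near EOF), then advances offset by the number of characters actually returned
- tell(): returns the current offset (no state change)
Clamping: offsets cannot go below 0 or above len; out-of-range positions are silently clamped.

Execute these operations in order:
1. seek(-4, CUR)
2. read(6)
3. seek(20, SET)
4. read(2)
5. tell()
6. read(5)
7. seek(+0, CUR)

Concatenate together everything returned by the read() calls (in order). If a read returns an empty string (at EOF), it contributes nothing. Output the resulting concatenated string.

After 1 (seek(-4, CUR)): offset=0
After 2 (read(6)): returned 'WKD6DD', offset=6
After 3 (seek(20, SET)): offset=20
After 4 (read(2)): returned '4E', offset=22
After 5 (tell()): offset=22
After 6 (read(5)): returned '6B2IJ', offset=27
After 7 (seek(+0, CUR)): offset=27

Answer: WKD6DD4E6B2IJ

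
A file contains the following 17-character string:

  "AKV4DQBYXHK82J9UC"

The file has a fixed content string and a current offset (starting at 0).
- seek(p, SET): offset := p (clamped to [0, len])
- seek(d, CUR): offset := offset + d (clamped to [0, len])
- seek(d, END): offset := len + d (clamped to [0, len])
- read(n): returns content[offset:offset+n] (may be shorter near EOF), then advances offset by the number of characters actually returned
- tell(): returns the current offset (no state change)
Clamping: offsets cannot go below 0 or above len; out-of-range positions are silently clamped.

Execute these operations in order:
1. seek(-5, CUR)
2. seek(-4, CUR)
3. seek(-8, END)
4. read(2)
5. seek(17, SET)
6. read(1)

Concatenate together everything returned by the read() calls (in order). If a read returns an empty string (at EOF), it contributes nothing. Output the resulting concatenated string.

Answer: HK

Derivation:
After 1 (seek(-5, CUR)): offset=0
After 2 (seek(-4, CUR)): offset=0
After 3 (seek(-8, END)): offset=9
After 4 (read(2)): returned 'HK', offset=11
After 5 (seek(17, SET)): offset=17
After 6 (read(1)): returned '', offset=17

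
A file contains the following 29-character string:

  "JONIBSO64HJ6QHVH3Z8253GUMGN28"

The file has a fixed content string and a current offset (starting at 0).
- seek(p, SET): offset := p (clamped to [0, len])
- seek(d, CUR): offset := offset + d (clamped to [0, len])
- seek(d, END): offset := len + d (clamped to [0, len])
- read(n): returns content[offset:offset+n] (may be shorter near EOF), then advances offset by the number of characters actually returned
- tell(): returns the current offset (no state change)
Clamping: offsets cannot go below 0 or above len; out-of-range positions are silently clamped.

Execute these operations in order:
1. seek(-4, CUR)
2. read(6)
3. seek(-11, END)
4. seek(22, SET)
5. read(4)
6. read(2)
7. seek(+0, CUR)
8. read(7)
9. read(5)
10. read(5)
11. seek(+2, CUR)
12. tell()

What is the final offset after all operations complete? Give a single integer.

Answer: 29

Derivation:
After 1 (seek(-4, CUR)): offset=0
After 2 (read(6)): returned 'JONIBS', offset=6
After 3 (seek(-11, END)): offset=18
After 4 (seek(22, SET)): offset=22
After 5 (read(4)): returned 'GUMG', offset=26
After 6 (read(2)): returned 'N2', offset=28
After 7 (seek(+0, CUR)): offset=28
After 8 (read(7)): returned '8', offset=29
After 9 (read(5)): returned '', offset=29
After 10 (read(5)): returned '', offset=29
After 11 (seek(+2, CUR)): offset=29
After 12 (tell()): offset=29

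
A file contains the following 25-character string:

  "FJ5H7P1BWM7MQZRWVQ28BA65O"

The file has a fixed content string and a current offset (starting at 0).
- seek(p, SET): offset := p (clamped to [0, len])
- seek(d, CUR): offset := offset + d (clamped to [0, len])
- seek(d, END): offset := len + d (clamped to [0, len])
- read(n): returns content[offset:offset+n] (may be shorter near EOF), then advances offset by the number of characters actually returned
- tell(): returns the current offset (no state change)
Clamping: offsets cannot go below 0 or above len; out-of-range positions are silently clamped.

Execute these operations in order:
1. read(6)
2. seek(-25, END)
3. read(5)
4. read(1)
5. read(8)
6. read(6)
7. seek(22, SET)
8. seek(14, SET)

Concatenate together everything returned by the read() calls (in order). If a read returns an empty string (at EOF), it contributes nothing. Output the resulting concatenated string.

Answer: FJ5H7PFJ5H7P1BWM7MQZRWVQ28

Derivation:
After 1 (read(6)): returned 'FJ5H7P', offset=6
After 2 (seek(-25, END)): offset=0
After 3 (read(5)): returned 'FJ5H7', offset=5
After 4 (read(1)): returned 'P', offset=6
After 5 (read(8)): returned '1BWM7MQZ', offset=14
After 6 (read(6)): returned 'RWVQ28', offset=20
After 7 (seek(22, SET)): offset=22
After 8 (seek(14, SET)): offset=14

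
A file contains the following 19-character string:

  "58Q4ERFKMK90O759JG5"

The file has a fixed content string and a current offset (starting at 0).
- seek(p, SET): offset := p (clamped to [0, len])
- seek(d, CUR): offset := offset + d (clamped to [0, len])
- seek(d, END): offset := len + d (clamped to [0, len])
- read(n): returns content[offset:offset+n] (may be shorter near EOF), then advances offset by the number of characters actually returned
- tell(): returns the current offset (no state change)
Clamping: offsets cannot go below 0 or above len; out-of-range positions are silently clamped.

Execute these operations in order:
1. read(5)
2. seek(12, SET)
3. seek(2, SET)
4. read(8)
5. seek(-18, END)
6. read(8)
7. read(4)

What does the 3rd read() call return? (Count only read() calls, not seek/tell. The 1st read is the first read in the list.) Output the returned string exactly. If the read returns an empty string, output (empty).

Answer: 8Q4ERFKM

Derivation:
After 1 (read(5)): returned '58Q4E', offset=5
After 2 (seek(12, SET)): offset=12
After 3 (seek(2, SET)): offset=2
After 4 (read(8)): returned 'Q4ERFKMK', offset=10
After 5 (seek(-18, END)): offset=1
After 6 (read(8)): returned '8Q4ERFKM', offset=9
After 7 (read(4)): returned 'K90O', offset=13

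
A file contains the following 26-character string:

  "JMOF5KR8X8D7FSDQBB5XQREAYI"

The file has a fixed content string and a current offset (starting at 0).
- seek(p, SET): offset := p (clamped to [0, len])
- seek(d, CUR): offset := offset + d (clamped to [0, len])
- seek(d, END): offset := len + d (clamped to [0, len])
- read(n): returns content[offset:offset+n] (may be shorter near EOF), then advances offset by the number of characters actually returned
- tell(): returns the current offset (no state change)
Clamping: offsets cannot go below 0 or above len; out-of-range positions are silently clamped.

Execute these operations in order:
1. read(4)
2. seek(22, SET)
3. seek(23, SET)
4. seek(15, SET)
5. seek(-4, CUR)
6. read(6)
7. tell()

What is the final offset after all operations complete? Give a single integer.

Answer: 17

Derivation:
After 1 (read(4)): returned 'JMOF', offset=4
After 2 (seek(22, SET)): offset=22
After 3 (seek(23, SET)): offset=23
After 4 (seek(15, SET)): offset=15
After 5 (seek(-4, CUR)): offset=11
After 6 (read(6)): returned '7FSDQB', offset=17
After 7 (tell()): offset=17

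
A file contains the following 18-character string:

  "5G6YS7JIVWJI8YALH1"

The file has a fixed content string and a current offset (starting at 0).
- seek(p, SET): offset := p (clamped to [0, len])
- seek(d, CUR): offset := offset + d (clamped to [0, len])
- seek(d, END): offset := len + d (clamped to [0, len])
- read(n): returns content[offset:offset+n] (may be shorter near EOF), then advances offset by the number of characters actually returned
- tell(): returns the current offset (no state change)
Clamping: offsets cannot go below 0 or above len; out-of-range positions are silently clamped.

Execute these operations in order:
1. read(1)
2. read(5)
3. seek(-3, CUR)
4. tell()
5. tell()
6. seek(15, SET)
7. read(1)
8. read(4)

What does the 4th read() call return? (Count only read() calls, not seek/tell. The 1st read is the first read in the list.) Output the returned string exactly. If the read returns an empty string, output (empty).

Answer: H1

Derivation:
After 1 (read(1)): returned '5', offset=1
After 2 (read(5)): returned 'G6YS7', offset=6
After 3 (seek(-3, CUR)): offset=3
After 4 (tell()): offset=3
After 5 (tell()): offset=3
After 6 (seek(15, SET)): offset=15
After 7 (read(1)): returned 'L', offset=16
After 8 (read(4)): returned 'H1', offset=18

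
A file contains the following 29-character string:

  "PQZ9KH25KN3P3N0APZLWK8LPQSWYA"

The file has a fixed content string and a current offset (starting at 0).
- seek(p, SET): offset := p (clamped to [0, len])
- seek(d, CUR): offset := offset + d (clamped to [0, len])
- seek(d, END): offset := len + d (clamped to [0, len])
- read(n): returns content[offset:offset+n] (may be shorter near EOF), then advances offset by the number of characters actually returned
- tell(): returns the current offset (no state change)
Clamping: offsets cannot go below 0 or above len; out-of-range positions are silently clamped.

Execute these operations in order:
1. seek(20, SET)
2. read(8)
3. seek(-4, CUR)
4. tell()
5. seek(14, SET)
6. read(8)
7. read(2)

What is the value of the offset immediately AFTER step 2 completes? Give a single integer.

After 1 (seek(20, SET)): offset=20
After 2 (read(8)): returned 'K8LPQSWY', offset=28

Answer: 28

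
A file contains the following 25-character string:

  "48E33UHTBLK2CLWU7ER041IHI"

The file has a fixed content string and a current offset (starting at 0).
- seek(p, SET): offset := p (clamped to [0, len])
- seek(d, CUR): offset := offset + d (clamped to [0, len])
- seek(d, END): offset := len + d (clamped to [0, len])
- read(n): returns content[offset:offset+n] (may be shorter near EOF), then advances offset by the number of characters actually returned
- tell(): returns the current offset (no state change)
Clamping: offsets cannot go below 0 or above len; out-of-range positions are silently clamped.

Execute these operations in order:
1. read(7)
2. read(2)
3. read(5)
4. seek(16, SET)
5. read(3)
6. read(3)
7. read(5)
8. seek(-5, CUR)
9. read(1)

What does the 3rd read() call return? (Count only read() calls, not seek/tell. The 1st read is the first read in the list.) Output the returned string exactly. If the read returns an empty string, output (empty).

After 1 (read(7)): returned '48E33UH', offset=7
After 2 (read(2)): returned 'TB', offset=9
After 3 (read(5)): returned 'LK2CL', offset=14
After 4 (seek(16, SET)): offset=16
After 5 (read(3)): returned '7ER', offset=19
After 6 (read(3)): returned '041', offset=22
After 7 (read(5)): returned 'IHI', offset=25
After 8 (seek(-5, CUR)): offset=20
After 9 (read(1)): returned '4', offset=21

Answer: LK2CL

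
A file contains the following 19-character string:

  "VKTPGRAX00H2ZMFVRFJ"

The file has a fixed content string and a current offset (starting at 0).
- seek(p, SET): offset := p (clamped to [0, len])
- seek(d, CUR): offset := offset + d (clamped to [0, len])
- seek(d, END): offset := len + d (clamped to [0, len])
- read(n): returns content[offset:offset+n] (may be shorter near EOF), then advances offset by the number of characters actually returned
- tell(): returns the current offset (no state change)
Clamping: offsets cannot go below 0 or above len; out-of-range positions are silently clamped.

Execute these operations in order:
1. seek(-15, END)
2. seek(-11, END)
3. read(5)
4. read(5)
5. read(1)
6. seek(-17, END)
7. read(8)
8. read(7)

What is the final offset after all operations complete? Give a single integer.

Answer: 17

Derivation:
After 1 (seek(-15, END)): offset=4
After 2 (seek(-11, END)): offset=8
After 3 (read(5)): returned '00H2Z', offset=13
After 4 (read(5)): returned 'MFVRF', offset=18
After 5 (read(1)): returned 'J', offset=19
After 6 (seek(-17, END)): offset=2
After 7 (read(8)): returned 'TPGRAX00', offset=10
After 8 (read(7)): returned 'H2ZMFVR', offset=17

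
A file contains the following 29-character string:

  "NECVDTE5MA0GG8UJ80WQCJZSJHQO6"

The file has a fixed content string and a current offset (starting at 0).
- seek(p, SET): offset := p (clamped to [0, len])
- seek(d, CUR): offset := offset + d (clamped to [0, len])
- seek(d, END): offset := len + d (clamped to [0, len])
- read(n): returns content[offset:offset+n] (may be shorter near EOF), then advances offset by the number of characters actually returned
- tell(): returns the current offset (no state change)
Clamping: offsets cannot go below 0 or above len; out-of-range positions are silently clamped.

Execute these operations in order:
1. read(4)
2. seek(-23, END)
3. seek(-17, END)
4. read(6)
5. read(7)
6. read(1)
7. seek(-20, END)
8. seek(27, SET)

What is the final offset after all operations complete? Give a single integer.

Answer: 27

Derivation:
After 1 (read(4)): returned 'NECV', offset=4
After 2 (seek(-23, END)): offset=6
After 3 (seek(-17, END)): offset=12
After 4 (read(6)): returned 'G8UJ80', offset=18
After 5 (read(7)): returned 'WQCJZSJ', offset=25
After 6 (read(1)): returned 'H', offset=26
After 7 (seek(-20, END)): offset=9
After 8 (seek(27, SET)): offset=27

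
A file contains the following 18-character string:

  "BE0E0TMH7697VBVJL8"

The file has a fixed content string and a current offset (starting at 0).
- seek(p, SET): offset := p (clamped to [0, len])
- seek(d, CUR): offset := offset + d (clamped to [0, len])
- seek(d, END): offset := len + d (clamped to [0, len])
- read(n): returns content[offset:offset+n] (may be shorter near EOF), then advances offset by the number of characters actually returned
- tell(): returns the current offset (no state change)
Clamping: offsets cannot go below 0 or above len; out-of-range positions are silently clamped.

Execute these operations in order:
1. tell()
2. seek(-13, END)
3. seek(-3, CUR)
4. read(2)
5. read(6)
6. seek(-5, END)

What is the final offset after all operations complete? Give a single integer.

Answer: 13

Derivation:
After 1 (tell()): offset=0
After 2 (seek(-13, END)): offset=5
After 3 (seek(-3, CUR)): offset=2
After 4 (read(2)): returned '0E', offset=4
After 5 (read(6)): returned '0TMH76', offset=10
After 6 (seek(-5, END)): offset=13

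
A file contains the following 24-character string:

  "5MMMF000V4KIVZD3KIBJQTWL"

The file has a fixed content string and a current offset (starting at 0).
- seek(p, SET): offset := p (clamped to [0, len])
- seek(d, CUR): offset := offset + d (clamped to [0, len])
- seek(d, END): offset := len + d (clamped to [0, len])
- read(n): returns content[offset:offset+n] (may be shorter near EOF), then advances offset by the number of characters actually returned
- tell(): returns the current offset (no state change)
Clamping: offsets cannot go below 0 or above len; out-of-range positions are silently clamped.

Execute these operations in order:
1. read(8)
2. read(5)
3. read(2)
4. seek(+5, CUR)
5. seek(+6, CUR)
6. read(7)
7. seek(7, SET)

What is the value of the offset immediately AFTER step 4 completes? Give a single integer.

Answer: 20

Derivation:
After 1 (read(8)): returned '5MMMF000', offset=8
After 2 (read(5)): returned 'V4KIV', offset=13
After 3 (read(2)): returned 'ZD', offset=15
After 4 (seek(+5, CUR)): offset=20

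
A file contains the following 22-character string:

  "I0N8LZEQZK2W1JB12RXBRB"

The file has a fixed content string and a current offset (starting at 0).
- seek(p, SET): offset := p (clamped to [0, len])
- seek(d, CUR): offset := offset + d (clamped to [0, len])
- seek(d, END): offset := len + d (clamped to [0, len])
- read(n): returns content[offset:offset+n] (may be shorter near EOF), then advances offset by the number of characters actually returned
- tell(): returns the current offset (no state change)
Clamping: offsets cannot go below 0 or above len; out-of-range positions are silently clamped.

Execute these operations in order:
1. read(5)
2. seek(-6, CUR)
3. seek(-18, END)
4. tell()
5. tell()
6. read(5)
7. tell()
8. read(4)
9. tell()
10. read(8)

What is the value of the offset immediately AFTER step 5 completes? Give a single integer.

Answer: 4

Derivation:
After 1 (read(5)): returned 'I0N8L', offset=5
After 2 (seek(-6, CUR)): offset=0
After 3 (seek(-18, END)): offset=4
After 4 (tell()): offset=4
After 5 (tell()): offset=4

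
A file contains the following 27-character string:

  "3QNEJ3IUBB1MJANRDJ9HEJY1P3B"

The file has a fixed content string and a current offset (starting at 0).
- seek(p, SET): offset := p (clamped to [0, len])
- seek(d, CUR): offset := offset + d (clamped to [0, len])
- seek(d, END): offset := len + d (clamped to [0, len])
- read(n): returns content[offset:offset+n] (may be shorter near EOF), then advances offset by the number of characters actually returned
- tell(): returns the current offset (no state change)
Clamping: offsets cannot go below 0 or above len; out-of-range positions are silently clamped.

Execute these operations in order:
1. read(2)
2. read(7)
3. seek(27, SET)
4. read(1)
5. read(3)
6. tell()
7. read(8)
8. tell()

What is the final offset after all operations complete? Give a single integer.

After 1 (read(2)): returned '3Q', offset=2
After 2 (read(7)): returned 'NEJ3IUB', offset=9
After 3 (seek(27, SET)): offset=27
After 4 (read(1)): returned '', offset=27
After 5 (read(3)): returned '', offset=27
After 6 (tell()): offset=27
After 7 (read(8)): returned '', offset=27
After 8 (tell()): offset=27

Answer: 27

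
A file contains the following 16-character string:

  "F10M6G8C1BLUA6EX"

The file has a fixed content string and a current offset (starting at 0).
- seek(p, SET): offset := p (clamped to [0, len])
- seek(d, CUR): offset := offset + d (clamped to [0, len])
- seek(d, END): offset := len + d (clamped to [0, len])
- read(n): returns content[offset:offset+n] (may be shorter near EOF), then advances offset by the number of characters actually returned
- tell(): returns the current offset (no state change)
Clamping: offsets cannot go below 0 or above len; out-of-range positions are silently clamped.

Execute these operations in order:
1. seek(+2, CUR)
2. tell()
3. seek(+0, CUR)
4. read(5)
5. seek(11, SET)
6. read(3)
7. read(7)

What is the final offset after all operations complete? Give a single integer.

After 1 (seek(+2, CUR)): offset=2
After 2 (tell()): offset=2
After 3 (seek(+0, CUR)): offset=2
After 4 (read(5)): returned '0M6G8', offset=7
After 5 (seek(11, SET)): offset=11
After 6 (read(3)): returned 'UA6', offset=14
After 7 (read(7)): returned 'EX', offset=16

Answer: 16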